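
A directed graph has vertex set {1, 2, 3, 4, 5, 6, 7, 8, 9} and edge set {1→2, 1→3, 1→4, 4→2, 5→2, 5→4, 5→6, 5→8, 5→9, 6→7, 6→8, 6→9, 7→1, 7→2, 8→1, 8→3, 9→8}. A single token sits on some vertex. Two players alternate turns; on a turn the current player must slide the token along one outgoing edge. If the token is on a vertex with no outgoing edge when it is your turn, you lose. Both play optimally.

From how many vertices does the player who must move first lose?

Classify positions by backward induction: terminal positions (no move available) are L. From any other position, the mover wins iff some move reaches an L.
Every edge goes from a vertex to one that appears earlier in the order 2, 3, 4, 1, 8, 7, 9, 6, 5, so processing vertices in that order labels each vertex after all of its successors.
2: no outgoing edge → L
3: no outgoing edge → L
4: W (go to 2, an L position)
1: W (go to 3, an L position)
8: W (go to 3, an L position)
7: W (go to 2, an L position)
9: L (sole option 8(W) is W)
6: W (go to 9, an L position)
5: W (go to 9, an L position)
The L vertices are 2, 3, 9; that is 3 in all.

3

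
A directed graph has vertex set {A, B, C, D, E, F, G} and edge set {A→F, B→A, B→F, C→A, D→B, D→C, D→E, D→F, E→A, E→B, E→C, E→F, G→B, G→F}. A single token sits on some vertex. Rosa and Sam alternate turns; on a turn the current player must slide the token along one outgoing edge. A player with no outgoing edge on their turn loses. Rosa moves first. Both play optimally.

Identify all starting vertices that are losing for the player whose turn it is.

C, F

Build the W/L table. Terminal = L. A non-terminal position is W if it has a move to some L; otherwise it is L.
Every edge goes from a vertex to one that appears earlier in the order F, A, B, C, E, G, D, so processing vertices in that order labels each vertex after all of its successors.
F: no outgoing edge → L
A: W (go to F, an L position)
B: W (go to F, an L position)
C: L (sole option A(W) is W)
E: W (go to C, an L position)
G: W (go to F, an L position)
D: W (go to C, an L position)
The losing starting vertices are exactly the entries labelled L in this table (2 of them).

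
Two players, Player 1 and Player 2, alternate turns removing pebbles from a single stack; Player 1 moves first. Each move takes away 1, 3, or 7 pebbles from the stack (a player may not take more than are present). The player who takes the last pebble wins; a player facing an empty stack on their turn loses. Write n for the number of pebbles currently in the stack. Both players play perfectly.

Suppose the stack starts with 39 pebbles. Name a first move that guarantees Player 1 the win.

Remove 1, leaving 38.

Classify positions by backward induction: terminal positions (no move available) are L. From any other position, the mover wins iff some move reaches an L.
n=0: no move → L
n=1: can move to 0, which is L ⇒ W
n=2: the only move is to 1(W), a W ⇒ L
n=3: can move to 2, which is L ⇒ W
n=4: moves to 3(W), 1(W); every one is W ⇒ L
n=5: can move to 4, which is L ⇒ W
n=6: moves to 5(W), 3(W); every one is W ⇒ L
n=7: can move to 6, which is L ⇒ W
n=8: moves to 7(W), 5(W), 1(W); every one is W ⇒ L
n=9: can move to 8, which is L ⇒ W
n=10: moves to 9(W), 7(W), 3(W); every one is W ⇒ L
n=11: can move to 10, which is L ⇒ W
n=12: moves to 11(W), 9(W), 5(W); every one is W ⇒ L
n=13: can move to 12, which is L ⇒ W
n=14: moves to 13(W), 11(W), 7(W); every one is W ⇒ L
n=15: can move to 14, which is L ⇒ W
n=16: moves to 15(W), 13(W), 9(W); every one is W ⇒ L
n=17: can move to 16, which is L ⇒ W
n=18: moves to 17(W), 15(W), 11(W); every one is W ⇒ L
n=19: can move to 18, which is L ⇒ W
n=20: moves to 19(W), 17(W), 13(W); every one is W ⇒ L
n=21: can move to 20, which is L ⇒ W
n=22: moves to 21(W), 19(W), 15(W); every one is W ⇒ L
n=23: can move to 22, which is L ⇒ W
n=24: moves to 23(W), 21(W), 17(W); every one is W ⇒ L
n=25: can move to 24, which is L ⇒ W
n=26: moves to 25(W), 23(W), 19(W); every one is W ⇒ L
n=27: can move to 26, which is L ⇒ W
n=28: moves to 27(W), 25(W), 21(W); every one is W ⇒ L
n=29: can move to 28, which is L ⇒ W
n=30: moves to 29(W), 27(W), 23(W); every one is W ⇒ L
n=31: can move to 30, which is L ⇒ W
n=32: moves to 31(W), 29(W), 25(W); every one is W ⇒ L
n=33: can move to 32, which is L ⇒ W
n=34: moves to 33(W), 31(W), 27(W); every one is W ⇒ L
n=35: can move to 34, which is L ⇒ W
n=36: moves to 35(W), 33(W), 29(W); every one is W ⇒ L
n=37: can move to 36, which is L ⇒ W
n=38: moves to 37(W), 35(W), 31(W); every one is W ⇒ L
n=39: can move to 38, which is L ⇒ W
From 39, the L positions reachable in one move are: 38, 36, 32. Any move reaching one of these is winning.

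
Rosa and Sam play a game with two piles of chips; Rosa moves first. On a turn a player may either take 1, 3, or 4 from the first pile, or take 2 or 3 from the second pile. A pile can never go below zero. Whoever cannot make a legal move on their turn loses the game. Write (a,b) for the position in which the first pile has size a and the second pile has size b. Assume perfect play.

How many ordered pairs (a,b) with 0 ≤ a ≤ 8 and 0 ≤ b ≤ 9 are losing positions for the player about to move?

Use the standard recursion: the mover loses at a terminal position; elsewhere, the mover wins exactly when some move hands the opponent an L position.
Every move lowers a or b (never raises either), so fill the grid row by row in increasing a, and left to right within a row: each cell's successors are then already labelled.
      b=0  b=1  b=2  b=3  b=4  b=5  b=6  b=7  b=8  b=9
a=0:    L    L    W    W    W    L    L    W    W    W
a=1:    W    W    L    L    W    W    W    L    L    W
a=2:    L    L    W    W    W    L    L    W    W    W
a=3:    W    W    L    L    W    W    W    L    L    W
a=4:    W    W    W    W    L    W    W    W    W    L
a=5:    W    W    W    W    W    W    W    W    W    W
a=6:    W    W    W    W    L    W    W    W    W    L
a=7:    L    L    W    W    W    L    L    W    W    W
a=8:    W    W    L    L    W    W    W    L    L    W
Cells with no legal move (terminal, hence L): (0,0), (0,1).
The remaining L cells, each justified by listing all of its moves:
(0,5): L (options (0,3)(W), (0,2)(W) are all W)
(0,6): L (options (0,4)(W), (0,3)(W) are all W)
(1,2): L (options (0,2)(W), (1,0)(W) are all W)
(1,3): L (options (0,3)(W), (1,1)(W), (1,0)(W) are all W)
(1,7): L (options (0,7)(W), (1,5)(W), (1,4)(W) are all W)
(1,8): L (options (0,8)(W), (1,6)(W), (1,5)(W) are all W)
(2,0): L (sole option (1,0)(W) is W)
(2,1): L (sole option (1,1)(W) is W)
(2,5): L (options (1,5)(W), (2,3)(W), (2,2)(W) are all W)
(2,6): L (options (1,6)(W), (2,4)(W), (2,3)(W) are all W)
(3,2): L (options (2,2)(W), (0,2)(W), (3,0)(W) are all W)
(3,3): L (options (2,3)(W), (0,3)(W), (3,1)(W), (3,0)(W) are all W)
(3,7): L (options (2,7)(W), (0,7)(W), (3,5)(W), (3,4)(W) are all W)
(3,8): L (options (2,8)(W), (0,8)(W), (3,6)(W), (3,5)(W) are all W)
(4,4): L (options (3,4)(W), (1,4)(W), (0,4)(W), (4,2)(W), (4,1)(W) are all W)
(4,9): L (options (3,9)(W), (1,9)(W), (0,9)(W), (4,7)(W), (4,6)(W) are all W)
(6,4): L (options (5,4)(W), (3,4)(W), (2,4)(W), (6,2)(W), (6,1)(W) are all W)
(6,9): L (options (5,9)(W), (3,9)(W), (2,9)(W), (6,7)(W), (6,6)(W) are all W)
(7,0): L (options (6,0)(W), (4,0)(W), (3,0)(W) are all W)
(7,1): L (options (6,1)(W), (4,1)(W), (3,1)(W) are all W)
(7,5): L (options (6,5)(W), (4,5)(W), (3,5)(W), (7,3)(W), (7,2)(W) are all W)
(7,6): L (options (6,6)(W), (4,6)(W), (3,6)(W), (7,4)(W), (7,3)(W) are all W)
(8,2): L (options (7,2)(W), (5,2)(W), (4,2)(W), (8,0)(W) are all W)
(8,3): L (options (7,3)(W), (5,3)(W), (4,3)(W), (8,1)(W), (8,0)(W) are all W)
(8,7): L (options (7,7)(W), (5,7)(W), (4,7)(W), (8,5)(W), (8,4)(W) are all W)
(8,8): L (options (7,8)(W), (5,8)(W), (4,8)(W), (8,6)(W), (8,5)(W) are all W)
Every other cell has at least one move into one of the L cells above, so it is W.
L cells per row: a=0: 4, a=1: 4, a=2: 4, a=3: 4, a=4: 2, a=5: 0, a=6: 2, a=7: 4, a=8: 4; total 28.

28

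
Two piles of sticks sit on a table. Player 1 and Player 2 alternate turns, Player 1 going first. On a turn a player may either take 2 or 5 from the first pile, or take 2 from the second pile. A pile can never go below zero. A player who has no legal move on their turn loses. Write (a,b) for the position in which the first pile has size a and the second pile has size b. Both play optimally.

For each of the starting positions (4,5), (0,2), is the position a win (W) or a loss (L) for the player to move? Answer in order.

(4,5): L, (0,2): W

Label each position W (a win for the player to move) or L (a loss). A position with no legal move is L; any other position is W exactly when some move reaches an L, and L when every move reaches a W.
No move ever increases a pile, so every position that can arise here has a ≤ 4 and b ≤ 5; it is enough to label the cells with 0 ≤ a ≤ 4 and 0 ≤ b ≤ 5.
Every move lowers a or b (never raises either), so fill the grid row by row in increasing a, and left to right within a row: each cell's successors are then already labelled.
      b=0  b=1  b=2  b=3  b=4  b=5
a=0:    L    L    W    W    L    L
a=1:    L    L    W    W    L    L
a=2:    W    W    L    L    W    W
a=3:    W    W    L    L    W    W
a=4:    L    L    W    W    L    L
Cells with no legal move (terminal, hence L): (0,0), (0,1), (1,0), (1,1).
The remaining L cells, each justified by listing all of its moves:
(0,4): L (sole option (0,2)(W) is W)
(0,5): L (sole option (0,3)(W) is W)
(1,4): L (sole option (1,2)(W) is W)
(1,5): L (sole option (1,3)(W) is W)
(2,2): L (options (0,2)(W), (2,0)(W) are all W)
(2,3): L (options (0,3)(W), (2,1)(W) are all W)
(3,2): L (options (1,2)(W), (3,0)(W) are all W)
(3,3): L (options (1,3)(W), (3,1)(W) are all W)
(4,0): L (sole option (2,0)(W) is W)
(4,1): L (sole option (2,1)(W) is W)
(4,4): L (options (2,4)(W), (4,2)(W) are all W)
(4,5): L (options (2,5)(W), (4,3)(W) are all W)
Every other cell has at least one move into one of the L cells above, so it is W.
(4,5): one of the L cells justified above, so L
(0,2): the move to (0,0) reaches an L cell, so W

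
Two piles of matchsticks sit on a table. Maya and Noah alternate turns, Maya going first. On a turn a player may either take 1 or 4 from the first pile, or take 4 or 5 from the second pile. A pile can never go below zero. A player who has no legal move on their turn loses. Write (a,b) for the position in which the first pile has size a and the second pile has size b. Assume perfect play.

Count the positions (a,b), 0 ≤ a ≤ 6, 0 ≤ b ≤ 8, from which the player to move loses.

25

Use the standard recursion: the mover loses at a terminal position; elsewhere, the mover wins exactly when some move hands the opponent an L position.
Every move lowers a or b (never raises either), so fill the grid row by row in increasing a, and left to right within a row: each cell's successors are then already labelled.
      b=0  b=1  b=2  b=3  b=4  b=5  b=6  b=7  b=8
a=0:    L    L    L    L    W    W    W    W    W
a=1:    W    W    W    W    L    L    L    L    W
a=2:    L    L    L    L    W    W    W    W    W
a=3:    W    W    W    W    L    L    L    L    W
a=4:    W    W    W    W    W    W    W    W    L
a=5:    L    L    L    L    W    W    W    W    W
a=6:    W    W    W    W    L    L    L    L    W
Cells with no legal move (terminal, hence L): (0,0), (0,1), (0,2), (0,3).
The remaining L cells, each justified by listing all of its moves:
(1,4): →(0,4)(W), (1,0)(W) — all W, so L
(1,5): →(0,5)(W), (1,1)(W), (1,0)(W) — all W, so L
(1,6): →(0,6)(W), (1,2)(W), (1,1)(W) — all W, so L
(1,7): →(0,7)(W), (1,3)(W), (1,2)(W) — all W, so L
(2,0): →(1,0)(W) only, which is W, so L
(2,1): →(1,1)(W) only, which is W, so L
(2,2): →(1,2)(W) only, which is W, so L
(2,3): →(1,3)(W) only, which is W, so L
(3,4): →(2,4)(W), (3,0)(W) — all W, so L
(3,5): →(2,5)(W), (3,1)(W), (3,0)(W) — all W, so L
(3,6): →(2,6)(W), (3,2)(W), (3,1)(W) — all W, so L
(3,7): →(2,7)(W), (3,3)(W), (3,2)(W) — all W, so L
(4,8): →(3,8)(W), (0,8)(W), (4,4)(W), (4,3)(W) — all W, so L
(5,0): →(4,0)(W), (1,0)(W) — all W, so L
(5,1): →(4,1)(W), (1,1)(W) — all W, so L
(5,2): →(4,2)(W), (1,2)(W) — all W, so L
(5,3): →(4,3)(W), (1,3)(W) — all W, so L
(6,4): →(5,4)(W), (2,4)(W), (6,0)(W) — all W, so L
(6,5): →(5,5)(W), (2,5)(W), (6,1)(W), (6,0)(W) — all W, so L
(6,6): →(5,6)(W), (2,6)(W), (6,2)(W), (6,1)(W) — all W, so L
(6,7): →(5,7)(W), (2,7)(W), (6,3)(W), (6,2)(W) — all W, so L
Every other cell has at least one move into one of the L cells above, so it is W.
L cells per row: a=0: 4, a=1: 4, a=2: 4, a=3: 4, a=4: 1, a=5: 4, a=6: 4; total 25.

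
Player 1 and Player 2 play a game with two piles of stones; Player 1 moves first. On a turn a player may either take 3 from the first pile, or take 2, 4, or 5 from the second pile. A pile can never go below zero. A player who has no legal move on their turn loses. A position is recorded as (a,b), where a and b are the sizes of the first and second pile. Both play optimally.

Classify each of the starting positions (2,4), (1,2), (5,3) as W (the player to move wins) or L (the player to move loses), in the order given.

(2,4): W, (1,2): W, (5,3): L

Use the standard recursion: the mover loses at a terminal position; elsewhere, the mover wins exactly when some move hands the opponent an L position.
No move ever increases a pile, so every position that can arise here has a ≤ 5 and b ≤ 4; it is enough to label the cells with 0 ≤ a ≤ 5 and 0 ≤ b ≤ 4.
Every move lowers a or b (never raises either), so fill the grid row by row in increasing a, and left to right within a row: each cell's successors are then already labelled.
      b=0  b=1  b=2  b=3  b=4
a=0:    L    L    W    W    W
a=1:    L    L    W    W    W
a=2:    L    L    W    W    W
a=3:    W    W    L    L    W
a=4:    W    W    L    L    W
a=5:    W    W    L    L    W
Cells with no legal move (terminal, hence L): (0,0), (0,1), (1,0), (1,1), (2,0), (2,1).
The remaining L cells, each justified by listing all of its moves:
(3,2): moves to (0,2)(W), (3,0)(W); every one is W ⇒ L
(3,3): moves to (0,3)(W), (3,1)(W); every one is W ⇒ L
(4,2): moves to (1,2)(W), (4,0)(W); every one is W ⇒ L
(4,3): moves to (1,3)(W), (4,1)(W); every one is W ⇒ L
(5,2): moves to (2,2)(W), (5,0)(W); every one is W ⇒ L
(5,3): moves to (2,3)(W), (5,1)(W); every one is W ⇒ L
Every other cell has at least one move into one of the L cells above, so it is W.
(2,4): the move to (2,0) reaches an L cell, so W
(1,2): the move to (1,0) reaches an L cell, so W
(5,3): one of the L cells justified above, so L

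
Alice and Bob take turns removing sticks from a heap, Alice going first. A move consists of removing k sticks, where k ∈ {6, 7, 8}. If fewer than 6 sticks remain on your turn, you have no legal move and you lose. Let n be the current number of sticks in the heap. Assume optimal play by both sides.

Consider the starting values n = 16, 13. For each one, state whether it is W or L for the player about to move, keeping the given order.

16: L, 13: W

Classify positions by backward induction: terminal positions (no move available) are L. From any other position, the mover wins iff some move reaches an L.
n=0: no move → L
n=1: no move → L
n=2: no move → L
n=3: no move → L
n=4: no move → L
n=5: no move → L
n=6: reaches L-position 0 → W
n=7: reaches L-position 1 → W
n=8: reaches L-position 2 → W
n=9: reaches L-position 3 → W
n=10: reaches L-position 4 → W
n=11: reaches L-position 5 → W
n=12: reaches L-position 5 → W
n=13: reaches L-position 5 → W
n=14: only reaches 8(W), 7(W), 6(W), all W → L
n=15: only reaches 9(W), 8(W), 7(W), all W → L
n=16: only reaches 10(W), 9(W), 8(W), all W → L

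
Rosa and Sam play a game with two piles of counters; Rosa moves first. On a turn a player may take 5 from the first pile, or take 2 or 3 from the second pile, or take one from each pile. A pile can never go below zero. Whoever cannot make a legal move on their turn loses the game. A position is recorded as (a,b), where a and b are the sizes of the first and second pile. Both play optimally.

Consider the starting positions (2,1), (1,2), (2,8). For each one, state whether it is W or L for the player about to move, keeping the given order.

(2,1): W, (1,2): W, (2,8): L

Compute win/loss labels from the base case upward. A position with no move is L. Any other position is W if it can reach an L in one move, else L.
No move ever increases a pile, so every position that can arise here has a ≤ 2 and b ≤ 8; it is enough to label the cells with 0 ≤ a ≤ 2 and 0 ≤ b ≤ 8.
Every move lowers a or b (never raises either), so fill the grid row by row in increasing a, and left to right within a row: each cell's successors are then already labelled.
      b=0  b=1  b=2  b=3  b=4  b=5  b=6  b=7  b=8
a=0:    L    L    W    W    W    L    L    W    W
a=1:    L    W    W    W    L    L    W    W    W
a=2:    L    W    W    W    L    W    W    W    L
Cells with no legal move (terminal, hence L): (0,0), (0,1), (1,0), (2,0).
The remaining L cells, each justified by listing all of its moves:
(0,5): L (options (0,3)(W), (0,2)(W) are all W)
(0,6): L (options (0,4)(W), (0,3)(W) are all W)
(1,4): L (options (1,2)(W), (1,1)(W), (0,3)(W) are all W)
(1,5): L (options (1,3)(W), (1,2)(W), (0,4)(W) are all W)
(2,4): L (options (2,2)(W), (2,1)(W), (1,3)(W) are all W)
(2,8): L (options (2,6)(W), (2,5)(W), (1,7)(W) are all W)
Every other cell has at least one move into one of the L cells above, so it is W.
(2,1): the move to (1,0) reaches an L cell, so W
(1,2): the move to (1,0) reaches an L cell, so W
(2,8): one of the L cells justified above, so L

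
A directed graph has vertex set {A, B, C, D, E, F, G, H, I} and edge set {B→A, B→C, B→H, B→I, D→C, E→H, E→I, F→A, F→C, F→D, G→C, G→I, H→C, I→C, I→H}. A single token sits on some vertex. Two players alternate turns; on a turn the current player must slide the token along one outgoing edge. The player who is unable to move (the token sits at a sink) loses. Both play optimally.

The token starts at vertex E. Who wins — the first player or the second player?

The second player wins.

Label each position W (a win for the player to move) or L (a loss). A position with no legal move is L; any other position is W exactly when some move reaches an L, and L when every move reaches a W.
Every edge goes from a vertex to one that appears earlier in the order A, C, H, I, G, B, D, E, F, so processing vertices in that order labels each vertex after all of its successors.
A: no outgoing edge → L
C: no outgoing edge → L
H: reaches L-position C → W
I: reaches L-position C → W
G: reaches L-position C → W
B: reaches L-position C → W
D: reaches L-position C → W
E: only reaches I(W), H(W), all W → L
F: reaches L-position C → W
The starting position E is L: whatever the player to move does, the opponent receives a W position.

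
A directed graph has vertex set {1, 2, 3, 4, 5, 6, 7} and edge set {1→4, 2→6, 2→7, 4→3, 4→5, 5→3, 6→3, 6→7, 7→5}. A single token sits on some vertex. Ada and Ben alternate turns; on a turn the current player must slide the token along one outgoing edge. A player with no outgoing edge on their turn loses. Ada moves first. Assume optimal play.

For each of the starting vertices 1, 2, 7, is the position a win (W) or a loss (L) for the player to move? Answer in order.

1: L, 2: W, 7: L

Work bottom-up. With no move the player to move loses. Otherwise the position is W if at least one move leads to an L position for the opponent, and L if every move leads to a W.
Every edge goes from a vertex to one that appears earlier in the order 3, 5, 7, 4, 1, 6, 2, so processing vertices in that order labels each vertex after all of its successors.
3: no outgoing edge → L
5: →3(L), so W
7: →5(W) only, which is W, so L
4: →3(L), so W
1: →4(W) only, which is W, so L
6: →7(L), so W
2: →7(L), so W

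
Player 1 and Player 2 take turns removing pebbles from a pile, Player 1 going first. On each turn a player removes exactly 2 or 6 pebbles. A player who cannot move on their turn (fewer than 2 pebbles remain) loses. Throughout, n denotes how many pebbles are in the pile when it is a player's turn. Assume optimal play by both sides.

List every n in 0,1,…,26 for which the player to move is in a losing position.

Use the standard recursion: the mover loses at a terminal position; elsewhere, the mover wins exactly when some move hands the opponent an L position.
n=0: no move → L
n=1: no move → L
n=2: can move to 0, which is L ⇒ W
n=3: can move to 1, which is L ⇒ W
n=4: the only move is to 2(W), a W ⇒ L
n=5: the only move is to 3(W), a W ⇒ L
n=6: can move to 4, which is L ⇒ W
n=7: can move to 5, which is L ⇒ W
n=8: moves to 6(W), 2(W); every one is W ⇒ L
n=9: moves to 7(W), 3(W); every one is W ⇒ L
n=10: can move to 8, which is L ⇒ W
n=11: can move to 9, which is L ⇒ W
n=12: moves to 10(W), 6(W); every one is W ⇒ L
n=13: moves to 11(W), 7(W); every one is W ⇒ L
n=14: can move to 12, which is L ⇒ W
n=15: can move to 13, which is L ⇒ W
n=16: moves to 14(W), 10(W); every one is W ⇒ L
n=17: moves to 15(W), 11(W); every one is W ⇒ L
n=18: can move to 16, which is L ⇒ W
n=19: can move to 17, which is L ⇒ W
n=20: moves to 18(W), 14(W); every one is W ⇒ L
n=21: moves to 19(W), 15(W); every one is W ⇒ L
n=22: can move to 20, which is L ⇒ W
n=23: can move to 21, which is L ⇒ W
n=24: moves to 22(W), 18(W); every one is W ⇒ L
n=25: moves to 23(W), 19(W); every one is W ⇒ L
n=26: can move to 24, which is L ⇒ W
Reading off the rows marked L gives the requested list; there are 14 such values of n.

0, 1, 4, 5, 8, 9, 12, 13, 16, 17, 20, 21, 24, 25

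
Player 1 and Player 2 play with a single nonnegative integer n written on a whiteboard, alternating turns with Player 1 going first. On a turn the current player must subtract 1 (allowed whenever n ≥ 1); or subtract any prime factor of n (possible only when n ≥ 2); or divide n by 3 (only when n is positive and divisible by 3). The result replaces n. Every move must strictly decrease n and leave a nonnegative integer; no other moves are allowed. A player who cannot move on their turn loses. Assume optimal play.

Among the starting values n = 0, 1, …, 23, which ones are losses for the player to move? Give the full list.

Compute win/loss labels from the base case upward. A position with no move is L. Any other position is W if it can reach an L in one move, else L.
n=0: no move → L
n=1: can move to 0, which is L ⇒ W
n=2: can move to 0, which is L ⇒ W
n=3: can move to 0, which is L ⇒ W
n=4: moves to 2(W), 3(W); every one is W ⇒ L
n=5: can move to 0, which is L ⇒ W
n=6: can move to 4, which is L ⇒ W
n=7: can move to 0, which is L ⇒ W
n=8: moves to 6(W), 7(W); every one is W ⇒ L
n=9: can move to 8, which is L ⇒ W
n=10: can move to 8, which is L ⇒ W
n=11: can move to 0, which is L ⇒ W
n=12: can move to 4, which is L ⇒ W
n=13: can move to 0, which is L ⇒ W
n=14: moves to 7(W), 12(W), 13(W); every one is W ⇒ L
n=15: can move to 14, which is L ⇒ W
n=16: can move to 14, which is L ⇒ W
n=17: can move to 0, which is L ⇒ W
n=18: moves to 6(W), 15(W), 16(W), 17(W); every one is W ⇒ L
n=19: can move to 0, which is L ⇒ W
n=20: can move to 18, which is L ⇒ W
n=21: can move to 14, which is L ⇒ W
n=22: moves to 11(W), 20(W), 21(W); every one is W ⇒ L
n=23: can move to 0, which is L ⇒ W
The losing starting values of n are exactly the entries labelled L in this table (6 of them).

0, 4, 8, 14, 18, 22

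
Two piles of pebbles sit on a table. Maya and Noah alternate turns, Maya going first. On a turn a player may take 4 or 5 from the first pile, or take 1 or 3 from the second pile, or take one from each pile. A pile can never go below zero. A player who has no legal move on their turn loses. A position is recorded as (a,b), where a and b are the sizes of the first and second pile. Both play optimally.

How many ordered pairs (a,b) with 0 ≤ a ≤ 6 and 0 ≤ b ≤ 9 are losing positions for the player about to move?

Build the W/L table. Terminal = L. A non-terminal position is W if it has a move to some L; otherwise it is L.
Every move lowers a or b (never raises either), so fill the grid row by row in increasing a, and left to right within a row: each cell's successors are then already labelled.
      b=0  b=1  b=2  b=3  b=4  b=5  b=6  b=7  b=8  b=9
a=0:    L    W    L    W    L    W    L    W    L    W
a=1:    L    W    L    W    L    W    L    W    L    W
a=2:    L    W    L    W    L    W    L    W    L    W
a=3:    L    W    L    W    L    W    L    W    L    W
a=4:    W    W    W    W    W    W    W    W    W    W
a=5:    W    L    W    L    W    L    W    L    W    L
a=6:    W    L    W    L    W    L    W    L    W    L
Cells with no legal move (terminal, hence L): (0,0), (1,0), (2,0), (3,0).
The remaining L cells, each justified by listing all of its moves:
(0,2): only reaches (0,1)(W), which is W → L
(0,4): only reaches (0,3)(W), (0,1)(W), all W → L
(0,6): only reaches (0,5)(W), (0,3)(W), all W → L
(0,8): only reaches (0,7)(W), (0,5)(W), all W → L
(1,2): only reaches (1,1)(W), (0,1)(W), all W → L
(1,4): only reaches (1,3)(W), (1,1)(W), (0,3)(W), all W → L
(1,6): only reaches (1,5)(W), (1,3)(W), (0,5)(W), all W → L
(1,8): only reaches (1,7)(W), (1,5)(W), (0,7)(W), all W → L
(2,2): only reaches (2,1)(W), (1,1)(W), all W → L
(2,4): only reaches (2,3)(W), (2,1)(W), (1,3)(W), all W → L
(2,6): only reaches (2,5)(W), (2,3)(W), (1,5)(W), all W → L
(2,8): only reaches (2,7)(W), (2,5)(W), (1,7)(W), all W → L
(3,2): only reaches (3,1)(W), (2,1)(W), all W → L
(3,4): only reaches (3,3)(W), (3,1)(W), (2,3)(W), all W → L
(3,6): only reaches (3,5)(W), (3,3)(W), (2,5)(W), all W → L
(3,8): only reaches (3,7)(W), (3,5)(W), (2,7)(W), all W → L
(5,1): only reaches (1,1)(W), (0,1)(W), (5,0)(W), (4,0)(W), all W → L
(5,3): only reaches (1,3)(W), (0,3)(W), (5,2)(W), (5,0)(W), (4,2)(W), all W → L
(5,5): only reaches (1,5)(W), (0,5)(W), (5,4)(W), (5,2)(W), (4,4)(W), all W → L
(5,7): only reaches (1,7)(W), (0,7)(W), (5,6)(W), (5,4)(W), (4,6)(W), all W → L
(5,9): only reaches (1,9)(W), (0,9)(W), (5,8)(W), (5,6)(W), (4,8)(W), all W → L
(6,1): only reaches (2,1)(W), (1,1)(W), (6,0)(W), (5,0)(W), all W → L
(6,3): only reaches (2,3)(W), (1,3)(W), (6,2)(W), (6,0)(W), (5,2)(W), all W → L
(6,5): only reaches (2,5)(W), (1,5)(W), (6,4)(W), (6,2)(W), (5,4)(W), all W → L
(6,7): only reaches (2,7)(W), (1,7)(W), (6,6)(W), (6,4)(W), (5,6)(W), all W → L
(6,9): only reaches (2,9)(W), (1,9)(W), (6,8)(W), (6,6)(W), (5,8)(W), all W → L
Every other cell has at least one move into one of the L cells above, so it is W.
L cells per row: a=0: 5, a=1: 5, a=2: 5, a=3: 5, a=4: 0, a=5: 5, a=6: 5; total 30.

30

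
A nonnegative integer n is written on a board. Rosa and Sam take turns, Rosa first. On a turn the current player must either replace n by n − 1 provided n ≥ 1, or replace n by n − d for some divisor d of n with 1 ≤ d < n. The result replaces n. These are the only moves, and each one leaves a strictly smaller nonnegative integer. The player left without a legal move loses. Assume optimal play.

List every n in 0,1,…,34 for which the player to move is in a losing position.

0, 2, 5, 7, 9, 11, 13, 15, 17, 19, 21, 23, 25, 27, 29, 31, 33

Label each position W (a win for the player to move) or L (a loss). A position with no legal move is L; any other position is W exactly when some move reaches an L, and L when every move reaches a W.
n=0: no move → L
n=1: reaches L-position 0 → W
n=2: only reaches 1(W), which is W → L
n=3: reaches L-position 2 → W
n=4: reaches L-position 2 → W
n=5: only reaches 4(W), which is W → L
n=6: reaches L-position 5 → W
n=7: only reaches 6(W), which is W → L
n=8: reaches L-position 7 → W
n=9: only reaches 6(W), 8(W), all W → L
n=10: reaches L-position 5 → W
n=11: only reaches 10(W), which is W → L
n=12: reaches L-position 9 → W
n=13: only reaches 12(W), which is W → L
n=14: reaches L-position 7 → W
n=15: only reaches 10(W), 12(W), 14(W), all W → L
n=16: reaches L-position 15 → W
n=17: only reaches 16(W), which is W → L
n=18: reaches L-position 9 → W
n=19: only reaches 18(W), which is W → L
n=20: reaches L-position 15 → W
n=21: only reaches 14(W), 18(W), 20(W), all W → L
n=22: reaches L-position 11 → W
n=23: only reaches 22(W), which is W → L
n=24: reaches L-position 21 → W
n=25: only reaches 20(W), 24(W), all W → L
n=26: reaches L-position 13 → W
n=27: only reaches 18(W), 24(W), 26(W), all W → L
n=28: reaches L-position 21 → W
n=29: only reaches 28(W), which is W → L
n=30: reaches L-position 15 → W
n=31: only reaches 30(W), which is W → L
n=32: reaches L-position 31 → W
n=33: only reaches 22(W), 30(W), 32(W), all W → L
n=34: reaches L-position 17 → W
The losing starting values of n are exactly the entries labelled L in this table (17 of them).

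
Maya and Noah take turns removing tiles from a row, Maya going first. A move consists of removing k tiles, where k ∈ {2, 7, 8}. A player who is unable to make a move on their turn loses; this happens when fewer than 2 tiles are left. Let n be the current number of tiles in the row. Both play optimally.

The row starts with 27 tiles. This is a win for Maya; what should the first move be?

Compute win/loss labels from the base case upward. A position with no move is L. Any other position is W if it can reach an L in one move, else L.
n=0: no move → L
n=1: no move → L
n=2: can move to 0, which is L ⇒ W
n=3: can move to 1, which is L ⇒ W
n=4: the only move is to 2(W), a W ⇒ L
n=5: the only move is to 3(W), a W ⇒ L
n=6: can move to 4, which is L ⇒ W
n=7: can move to 5, which is L ⇒ W
n=8: can move to 1, which is L ⇒ W
n=9: can move to 1, which is L ⇒ W
n=10: moves to 8(W), 3(W), 2(W); every one is W ⇒ L
n=11: can move to 4, which is L ⇒ W
n=12: can move to 10, which is L ⇒ W
n=13: can move to 5, which is L ⇒ W
n=14: moves to 12(W), 7(W), 6(W); every one is W ⇒ L
n=15: moves to 13(W), 8(W), 7(W); every one is W ⇒ L
n=16: can move to 14, which is L ⇒ W
n=17: can move to 15, which is L ⇒ W
n=18: can move to 10, which is L ⇒ W
n=19: moves to 17(W), 12(W), 11(W); every one is W ⇒ L
n=20: moves to 18(W), 13(W), 12(W); every one is W ⇒ L
n=21: can move to 19, which is L ⇒ W
n=22: can move to 20, which is L ⇒ W
n=23: can move to 15, which is L ⇒ W
n=24: moves to 22(W), 17(W), 16(W); every one is W ⇒ L
n=25: moves to 23(W), 18(W), 17(W); every one is W ⇒ L
n=26: can move to 24, which is L ⇒ W
n=27: can move to 25, which is L ⇒ W
From 27, the L positions reachable in one move are: 25, 20, 19. Any move reaching one of these is winning.

Remove 2, leaving 25.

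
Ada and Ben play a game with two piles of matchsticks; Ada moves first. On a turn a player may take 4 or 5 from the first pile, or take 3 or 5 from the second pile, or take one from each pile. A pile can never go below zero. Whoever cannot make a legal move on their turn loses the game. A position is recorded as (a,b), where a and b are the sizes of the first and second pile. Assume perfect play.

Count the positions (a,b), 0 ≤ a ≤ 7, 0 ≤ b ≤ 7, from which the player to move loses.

Positions with no move are L. A position that does have a move is losing for the player to move precisely when every available move leads to a winning position for the opponent. Fill in the labels:
Every move lowers a or b (never raises either), so fill the grid row by row in increasing a, and left to right within a row: each cell's successors are then already labelled.
      b=0  b=1  b=2  b=3  b=4  b=5  b=6  b=7
a=0:    L    L    L    W    W    W    W    W
a=1:    L    W    W    W    L    W    L    W
a=2:    L    W    L    W    L    W    L    W
a=3:    L    W    L    W    L    W    L    W
a=4:    W    W    W    W    L    W    L    W
a=5:    W    W    W    L    W    W    W    W
a=6:    W    L    W    L    W    L    W    L
a=7:    W    L    W    L    W    L    W    L
Cells with no legal move (terminal, hence L): (0,0), (0,1), (0,2), (1,0), (2,0), (3,0).
The remaining L cells, each justified by listing all of its moves:
(1,4): moves to (1,1)(W), (0,3)(W); every one is W ⇒ L
(1,6): moves to (1,3)(W), (1,1)(W), (0,5)(W); every one is W ⇒ L
(2,2): the only move is to (1,1)(W), a W ⇒ L
(2,4): moves to (2,1)(W), (1,3)(W); every one is W ⇒ L
(2,6): moves to (2,3)(W), (2,1)(W), (1,5)(W); every one is W ⇒ L
(3,2): the only move is to (2,1)(W), a W ⇒ L
(3,4): moves to (3,1)(W), (2,3)(W); every one is W ⇒ L
(3,6): moves to (3,3)(W), (3,1)(W), (2,5)(W); every one is W ⇒ L
(4,4): moves to (0,4)(W), (4,1)(W), (3,3)(W); every one is W ⇒ L
(4,6): moves to (0,6)(W), (4,3)(W), (4,1)(W), (3,5)(W); every one is W ⇒ L
(5,3): moves to (1,3)(W), (0,3)(W), (5,0)(W), (4,2)(W); every one is W ⇒ L
(6,1): moves to (2,1)(W), (1,1)(W), (5,0)(W); every one is W ⇒ L
(6,3): moves to (2,3)(W), (1,3)(W), (6,0)(W), (5,2)(W); every one is W ⇒ L
(6,5): moves to (2,5)(W), (1,5)(W), (6,2)(W), (6,0)(W), (5,4)(W); every one is W ⇒ L
(6,7): moves to (2,7)(W), (1,7)(W), (6,4)(W), (6,2)(W), (5,6)(W); every one is W ⇒ L
(7,1): moves to (3,1)(W), (2,1)(W), (6,0)(W); every one is W ⇒ L
(7,3): moves to (3,3)(W), (2,3)(W), (7,0)(W), (6,2)(W); every one is W ⇒ L
(7,5): moves to (3,5)(W), (2,5)(W), (7,2)(W), (7,0)(W), (6,4)(W); every one is W ⇒ L
(7,7): moves to (3,7)(W), (2,7)(W), (7,4)(W), (7,2)(W), (6,6)(W); every one is W ⇒ L
Every other cell has at least one move into one of the L cells above, so it is W.
L cells per row: a=0: 3, a=1: 3, a=2: 4, a=3: 4, a=4: 2, a=5: 1, a=6: 4, a=7: 4; total 25.

25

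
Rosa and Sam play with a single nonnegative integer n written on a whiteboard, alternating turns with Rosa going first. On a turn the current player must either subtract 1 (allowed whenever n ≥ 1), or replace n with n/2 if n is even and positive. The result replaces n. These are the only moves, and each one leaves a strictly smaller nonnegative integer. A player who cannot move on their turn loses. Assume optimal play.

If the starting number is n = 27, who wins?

Label each position W (a win for the player to move) or L (a loss). A position with no legal move is L; any other position is W exactly when some move reaches an L, and L when every move reaches a W.
n=0: no move → L
n=1: reaches L-position 0 → W
n=2: only reaches 1(W), which is W → L
n=3: reaches L-position 2 → W
n=4: reaches L-position 2 → W
n=5: only reaches 4(W), which is W → L
n=6: reaches L-position 5 → W
n=7: only reaches 6(W), which is W → L
n=8: reaches L-position 7 → W
n=9: only reaches 8(W), which is W → L
n=10: reaches L-position 5 → W
n=11: only reaches 10(W), which is W → L
n=12: reaches L-position 11 → W
n=13: only reaches 12(W), which is W → L
n=14: reaches L-position 7 → W
n=15: only reaches 14(W), which is W → L
n=16: reaches L-position 15 → W
n=17: only reaches 16(W), which is W → L
n=18: reaches L-position 9 → W
n=19: only reaches 18(W), which is W → L
n=20: reaches L-position 19 → W
n=21: only reaches 20(W), which is W → L
n=22: reaches L-position 11 → W
n=23: only reaches 22(W), which is W → L
n=24: reaches L-position 23 → W
n=25: only reaches 24(W), which is W → L
n=26: reaches L-position 13 → W
n=27: only reaches 26(W), which is W → L
The starting position 27 is L: whatever Rosa does, the opponent receives a W position.

Sam wins.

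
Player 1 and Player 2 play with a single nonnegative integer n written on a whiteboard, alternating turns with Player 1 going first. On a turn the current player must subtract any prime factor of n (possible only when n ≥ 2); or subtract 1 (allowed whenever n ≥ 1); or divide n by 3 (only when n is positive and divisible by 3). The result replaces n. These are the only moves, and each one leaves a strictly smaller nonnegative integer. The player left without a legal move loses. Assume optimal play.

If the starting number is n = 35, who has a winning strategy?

Work bottom-up. With no move the player to move loses. Otherwise the position is W if at least one move leads to an L position for the opponent, and L if every move leads to a W.
n=0: no move → L
n=1: can move to 0, which is L ⇒ W
n=2: can move to 0, which is L ⇒ W
n=3: can move to 0, which is L ⇒ W
n=4: moves to 2(W), 3(W); every one is W ⇒ L
n=5: can move to 0, which is L ⇒ W
n=6: can move to 4, which is L ⇒ W
n=7: can move to 0, which is L ⇒ W
n=8: moves to 6(W), 7(W); every one is W ⇒ L
n=9: can move to 8, which is L ⇒ W
n=10: can move to 8, which is L ⇒ W
n=11: can move to 0, which is L ⇒ W
n=12: can move to 4, which is L ⇒ W
n=13: can move to 0, which is L ⇒ W
n=14: moves to 7(W), 12(W), 13(W); every one is W ⇒ L
n=15: can move to 14, which is L ⇒ W
n=16: can move to 14, which is L ⇒ W
n=17: can move to 0, which is L ⇒ W
n=18: moves to 6(W), 15(W), 16(W), 17(W); every one is W ⇒ L
n=19: can move to 0, which is L ⇒ W
n=20: can move to 18, which is L ⇒ W
n=21: can move to 14, which is L ⇒ W
n=22: moves to 11(W), 20(W), 21(W); every one is W ⇒ L
n=23: can move to 0, which is L ⇒ W
n=24: can move to 8, which is L ⇒ W
n=25: moves to 20(W), 24(W); every one is W ⇒ L
n=26: can move to 25, which is L ⇒ W
n=27: moves to 9(W), 24(W), 26(W); every one is W ⇒ L
n=28: can move to 27, which is L ⇒ W
n=29: can move to 0, which is L ⇒ W
n=30: can move to 25, which is L ⇒ W
n=31: can move to 0, which is L ⇒ W
n=32: moves to 30(W), 31(W); every one is W ⇒ L
n=33: can move to 22, which is L ⇒ W
n=34: can move to 32, which is L ⇒ W
n=35: moves to 28(W), 30(W), 34(W); every one is W ⇒ L
Every move from 35 reaches a W position, so the mover loses.

Player 2 wins.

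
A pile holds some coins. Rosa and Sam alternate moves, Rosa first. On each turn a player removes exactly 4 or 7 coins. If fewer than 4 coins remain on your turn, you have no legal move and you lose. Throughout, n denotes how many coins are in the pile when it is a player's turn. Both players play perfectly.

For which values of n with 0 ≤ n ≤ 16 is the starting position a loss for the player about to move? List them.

0, 1, 2, 3, 11, 12, 13, 14

Label each position W (a win for the player to move) or L (a loss). A position with no legal move is L; any other position is W exactly when some move reaches an L, and L when every move reaches a W.
n=0: no move → L
n=1: no move → L
n=2: no move → L
n=3: no move → L
n=4: →0(L), so W
n=5: →1(L), so W
n=6: →2(L), so W
n=7: →3(L), so W
n=8: →1(L), so W
n=9: →2(L), so W
n=10: →3(L), so W
n=11: →7(W), 4(W) — all W, so L
n=12: →8(W), 5(W) — all W, so L
n=13: →9(W), 6(W) — all W, so L
n=14: →10(W), 7(W) — all W, so L
n=15: →11(L), so W
n=16: →12(L), so W
The losing starting values of n are exactly the entries labelled L in this table (8 of them).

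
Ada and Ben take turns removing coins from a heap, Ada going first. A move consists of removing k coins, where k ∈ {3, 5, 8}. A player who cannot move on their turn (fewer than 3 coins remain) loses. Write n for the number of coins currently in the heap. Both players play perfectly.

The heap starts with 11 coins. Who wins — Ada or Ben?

Ben wins.

Work bottom-up. With no move the player to move loses. Otherwise the position is W if at least one move leads to an L position for the opponent, and L if every move leads to a W.
n=0: no move → L
n=1: no move → L
n=2: no move → L
n=3: W (go to 0, an L position)
n=4: W (go to 1, an L position)
n=5: W (go to 2, an L position)
n=6: W (go to 1, an L position)
n=7: W (go to 2, an L position)
n=8: W (go to 0, an L position)
n=9: W (go to 1, an L position)
n=10: W (go to 2, an L position)
n=11: L (options 8(W), 6(W), 3(W) are all W)
Every move from 11 reaches a W position, so the mover loses.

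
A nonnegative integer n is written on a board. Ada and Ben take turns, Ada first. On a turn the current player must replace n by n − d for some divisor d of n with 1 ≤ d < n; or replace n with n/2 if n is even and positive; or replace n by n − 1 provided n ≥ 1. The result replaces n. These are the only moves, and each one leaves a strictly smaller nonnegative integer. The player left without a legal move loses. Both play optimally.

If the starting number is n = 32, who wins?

Ada wins.

Positions with no move are L. A position that does have a move is losing for the player to move precisely when every available move leads to a winning position for the opponent. Fill in the labels:
n=0: no move → L
n=1: can move to 0, which is L ⇒ W
n=2: the only move is to 1(W), a W ⇒ L
n=3: can move to 2, which is L ⇒ W
n=4: can move to 2, which is L ⇒ W
n=5: the only move is to 4(W), a W ⇒ L
n=6: can move to 5, which is L ⇒ W
n=7: the only move is to 6(W), a W ⇒ L
n=8: can move to 7, which is L ⇒ W
n=9: moves to 6(W), 8(W); every one is W ⇒ L
n=10: can move to 5, which is L ⇒ W
n=11: the only move is to 10(W), a W ⇒ L
n=12: can move to 9, which is L ⇒ W
n=13: the only move is to 12(W), a W ⇒ L
n=14: can move to 7, which is L ⇒ W
n=15: moves to 10(W), 12(W), 14(W); every one is W ⇒ L
n=16: can move to 15, which is L ⇒ W
n=17: the only move is to 16(W), a W ⇒ L
n=18: can move to 9, which is L ⇒ W
n=19: the only move is to 18(W), a W ⇒ L
n=20: can move to 15, which is L ⇒ W
n=21: moves to 14(W), 18(W), 20(W); every one is W ⇒ L
n=22: can move to 11, which is L ⇒ W
n=23: the only move is to 22(W), a W ⇒ L
n=24: can move to 21, which is L ⇒ W
n=25: moves to 20(W), 24(W); every one is W ⇒ L
n=26: can move to 13, which is L ⇒ W
n=27: moves to 18(W), 24(W), 26(W); every one is W ⇒ L
n=28: can move to 21, which is L ⇒ W
n=29: the only move is to 28(W), a W ⇒ L
n=30: can move to 15, which is L ⇒ W
n=31: the only move is to 30(W), a W ⇒ L
n=32: can move to 31, which is L ⇒ W
The starting position 32 is W: Ada should move to 31, handing over an L position.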